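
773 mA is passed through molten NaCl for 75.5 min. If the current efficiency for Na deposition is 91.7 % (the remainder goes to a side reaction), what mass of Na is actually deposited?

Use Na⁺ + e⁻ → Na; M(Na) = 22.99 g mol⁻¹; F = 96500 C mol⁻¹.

0.765 g

Q = I·t = 0.7730 × 4530.0 = 3502 C.
n(e⁻) = 3502/96500 = 0.03629 mol; theoretically n(Na) = 0.03629/1 = 0.03629 mol, m_theo = 0.8342 g.
At 91.7 % efficiency, m_actual = 0.917 × 0.8342 = 0.765 g.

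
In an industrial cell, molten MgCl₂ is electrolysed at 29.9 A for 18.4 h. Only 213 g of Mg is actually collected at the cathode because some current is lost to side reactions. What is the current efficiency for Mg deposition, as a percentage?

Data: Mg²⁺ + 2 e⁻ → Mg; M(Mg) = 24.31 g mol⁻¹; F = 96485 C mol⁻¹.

85.4 %

Q = I·t = 29.90 × 66240 = 1981000 C; n(e⁻) = 1981000/96485 = 20.53 mol.
Theoretical n(Mg) = n(e⁻)/2 = 10.26 mol, i.e. m_theo = 10.26 × 24.31 = 249.5 g.
Efficiency = m_actual / m_theo = 213 / 249.5 = 85.4 %.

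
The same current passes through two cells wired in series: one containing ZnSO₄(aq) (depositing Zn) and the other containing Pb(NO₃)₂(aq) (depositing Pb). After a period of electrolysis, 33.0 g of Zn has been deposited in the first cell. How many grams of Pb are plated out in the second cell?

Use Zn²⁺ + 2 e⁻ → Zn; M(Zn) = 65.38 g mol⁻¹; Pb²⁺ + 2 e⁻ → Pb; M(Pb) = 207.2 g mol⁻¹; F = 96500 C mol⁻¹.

n(Zn) = 33.0 / 65.38 = 0.5047 mol.
Since Zn²⁺ + 2 e⁻ → Zn, n(e⁻) passed = 2 × 0.5047 = 1.009 mol.
Cells in series carry the same charge, so the same 1.009 mol of electrons passes through cell 2.
Pb²⁺ + 2 e⁻ → Pb, so n(Pb) = 1.009 / 2 = 0.5047 mol.
m(Pb) = 0.5047 × 207.2 = 105 g.

105 g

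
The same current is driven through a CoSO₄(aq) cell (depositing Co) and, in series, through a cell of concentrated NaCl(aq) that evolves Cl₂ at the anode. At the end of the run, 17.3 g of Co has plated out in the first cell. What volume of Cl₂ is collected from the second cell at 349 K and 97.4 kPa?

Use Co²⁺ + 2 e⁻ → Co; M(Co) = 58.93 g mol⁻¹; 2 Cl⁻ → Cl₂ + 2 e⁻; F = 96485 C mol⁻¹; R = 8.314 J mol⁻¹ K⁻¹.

n(Co) = 17.3 / 58.93 = 0.2936 mol, so n(e⁻) = 2 × 0.2936 = 0.5871 mol.
The cells are in series, so the same 0.5871 mol of electrons passes through the second cell.
2 Cl⁻ → Cl₂ + 2 e⁻ — 2 mol e⁻ per mol Cl₂, so n(Cl₂) = 0.5871/2 = 0.2936 mol.
V = nRT/P = (0.2936 × 8.314 × 349) / (97.4 × 10³) = 0.00875 m³ = 8.75 L.

8.75 L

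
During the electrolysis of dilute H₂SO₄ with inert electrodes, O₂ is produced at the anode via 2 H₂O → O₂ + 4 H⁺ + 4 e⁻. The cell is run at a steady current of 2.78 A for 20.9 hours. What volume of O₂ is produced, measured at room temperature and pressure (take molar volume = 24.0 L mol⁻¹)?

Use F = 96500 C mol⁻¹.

Q = I·t = 2.780 A × 75240 s = 209200 C.
n(e⁻) = Q/F = 209200 / 96500 = 2.168 mol.
4 electrons are transferred per O₂ molecule, so n(O₂) = 2.168 / 4 = 0.5419 mol.
V = n × V_m = 0.5419 × 24.0 = 13.0 L.

13.0 L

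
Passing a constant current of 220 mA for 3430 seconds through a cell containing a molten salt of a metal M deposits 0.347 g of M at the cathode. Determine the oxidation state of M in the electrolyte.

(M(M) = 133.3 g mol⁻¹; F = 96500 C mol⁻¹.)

+3

Q = I·t = 0.2200 A × 3430.0 s = 754.6 C, so n(e⁻) = 754.6/96500 = 0.007820 mol.
n(M) deposited = 0.347 / 133.3 = 0.002603 mol.
Electrons per atom = n(e⁻)/n(M) = 0.007820 / 0.002603 = 3.00 ≈ 3, so the ion is M³⁺.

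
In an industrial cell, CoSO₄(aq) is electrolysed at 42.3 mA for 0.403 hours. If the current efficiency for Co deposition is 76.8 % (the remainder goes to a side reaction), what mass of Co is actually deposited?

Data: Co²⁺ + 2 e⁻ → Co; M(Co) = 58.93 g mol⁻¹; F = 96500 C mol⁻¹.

0.0144 g

Q = I·t = 0.04230 × 1450.8 = 61.37 C.
n(e⁻) = 61.37/96500 = 0.0006359 mol; theoretically n(Co) = 0.0006359/2 = 0.0003180 mol, m_theo = 0.01874 g.
At 76.8 % efficiency, m_actual = 0.768 × 0.01874 = 0.0144 g.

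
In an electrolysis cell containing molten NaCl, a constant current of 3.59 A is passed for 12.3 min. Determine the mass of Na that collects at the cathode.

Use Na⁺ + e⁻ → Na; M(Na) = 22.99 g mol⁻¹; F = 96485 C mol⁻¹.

Q = I·t = 3.590 A × 738.00 s = 2649 C.
n(e⁻) = Q/F = 2649 / 96485 = 0.02746 mol.
Na⁺ + e⁻ → Na, so n(Na) = n(e⁻)/1 = 0.02746 mol.
m = n·M = 0.02746 × 22.99 = 0.631 g.

0.631 g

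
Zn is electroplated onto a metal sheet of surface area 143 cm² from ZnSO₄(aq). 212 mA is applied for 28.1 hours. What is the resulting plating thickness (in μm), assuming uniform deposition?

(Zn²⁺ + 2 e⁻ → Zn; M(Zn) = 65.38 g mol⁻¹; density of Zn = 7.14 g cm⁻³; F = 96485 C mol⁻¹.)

71.2 μm

Q = I·t = 0.2120 × 101160 = 21450 C; n(e⁻) = 0.2223 mol.
n(Zn) = n(e⁻)/2 = 0.1111 mol, so m = 0.1111 × 65.38 = 7.266 g.
Volume = m/ρ = 7.266 / 7.14 = 1.018 cm³.
Thickness = V/A = 1.018 / 143 = 0.00712 cm = 71.2 μm.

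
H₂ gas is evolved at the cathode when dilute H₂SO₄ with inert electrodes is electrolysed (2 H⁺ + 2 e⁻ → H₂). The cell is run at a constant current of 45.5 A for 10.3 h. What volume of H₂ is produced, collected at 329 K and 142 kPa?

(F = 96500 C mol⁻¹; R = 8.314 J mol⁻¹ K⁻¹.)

168 L

Q = I·t = 45.50 A × 37080 s = 1687000 C.
n(e⁻) = Q/F = 1687000 / 96500 = 17.48 mol.
2 electrons are transferred per H₂ molecule, so n(H₂) = 17.48 / 2 = 8.742 mol.
V = nRT/P = (8.742 × 8.314 × 329) / (142 × 10³ Pa) = 0.168 m³ = 168 L.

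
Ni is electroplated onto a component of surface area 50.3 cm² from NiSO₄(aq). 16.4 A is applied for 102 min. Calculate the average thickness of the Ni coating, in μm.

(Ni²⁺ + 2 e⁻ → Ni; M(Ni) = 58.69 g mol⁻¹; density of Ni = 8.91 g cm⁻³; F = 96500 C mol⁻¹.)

681 μm

Q = I·t = 16.40 × 6120.0 = 100400 C; n(e⁻) = 1.040 mol.
n(Ni) = n(e⁻)/2 = 0.5200 mol, so m = 0.5200 × 58.69 = 30.52 g.
Volume = m/ρ = 30.52 / 8.91 = 3.426 cm³.
Thickness = V/A = 3.426 / 50.3 = 0.0681 cm = 681 μm.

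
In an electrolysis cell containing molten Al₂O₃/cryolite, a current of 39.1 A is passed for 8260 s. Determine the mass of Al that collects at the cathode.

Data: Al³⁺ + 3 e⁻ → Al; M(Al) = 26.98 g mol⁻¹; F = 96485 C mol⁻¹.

Q = I·t = 39.10 A × 8260.0 s = 323000 C.
n(e⁻) = Q/F = 323000 / 96485 = 3.347 mol.
Al³⁺ + 3 e⁻ → Al, so n(Al) = n(e⁻)/3 = 1.116 mol.
m = n·M = 1.116 × 26.98 = 30.1 g.

30.1 g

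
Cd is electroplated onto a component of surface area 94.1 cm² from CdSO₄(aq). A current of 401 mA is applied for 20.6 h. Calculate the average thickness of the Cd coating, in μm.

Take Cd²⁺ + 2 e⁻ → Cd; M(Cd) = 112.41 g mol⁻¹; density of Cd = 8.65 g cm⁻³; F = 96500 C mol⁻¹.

213 μm

Q = I·t = 0.4010 × 74160 = 29740 C; n(e⁻) = 0.3082 mol.
n(Cd) = n(e⁻)/2 = 0.1541 mol, so m = 0.1541 × 112.41 = 17.32 g.
Volume = m/ρ = 17.32 / 8.65 = 2.002 cm³.
Thickness = V/A = 2.002 / 94.1 = 0.0213 cm = 213 μm.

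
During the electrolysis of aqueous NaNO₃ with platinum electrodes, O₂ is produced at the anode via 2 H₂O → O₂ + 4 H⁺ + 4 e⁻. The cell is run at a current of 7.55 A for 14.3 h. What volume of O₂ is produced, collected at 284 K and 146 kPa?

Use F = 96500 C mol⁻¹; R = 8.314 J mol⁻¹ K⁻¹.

16.3 L

Q = I·t = 7.550 A × 51480 s = 388700 C.
n(e⁻) = Q/F = 388700 / 96500 = 4.028 mol.
4 electrons are transferred per O₂ molecule, so n(O₂) = 4.028 / 4 = 1.007 mol.
V = nRT/P = (1.007 × 8.314 × 284) / (146 × 10³ Pa) = 0.0163 m³ = 16.3 L.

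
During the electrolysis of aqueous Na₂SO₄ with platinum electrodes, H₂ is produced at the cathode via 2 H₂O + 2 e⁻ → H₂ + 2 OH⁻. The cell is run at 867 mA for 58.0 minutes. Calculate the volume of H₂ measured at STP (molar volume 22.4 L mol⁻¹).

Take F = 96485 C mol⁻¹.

0.350 L

Q = I·t = 0.8670 A × 3480.0 s = 3017 C.
n(e⁻) = Q/F = 3017 / 96485 = 0.03127 mol.
2 electrons are transferred per H₂ molecule, so n(H₂) = 0.03127 / 2 = 0.01564 mol.
V = n × V_m = 0.01564 × 22.4 = 0.350 L.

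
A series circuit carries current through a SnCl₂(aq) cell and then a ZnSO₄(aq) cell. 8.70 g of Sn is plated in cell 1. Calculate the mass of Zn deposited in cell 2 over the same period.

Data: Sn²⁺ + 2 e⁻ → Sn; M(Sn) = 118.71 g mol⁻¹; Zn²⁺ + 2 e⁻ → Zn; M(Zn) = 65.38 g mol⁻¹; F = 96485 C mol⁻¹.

n(Sn) = 8.70 / 118.71 = 0.07329 mol.
Since Sn²⁺ + 2 e⁻ → Sn, n(e⁻) passed = 2 × 0.07329 = 0.1466 mol.
Cells in series carry the same charge, so the same 0.1466 mol of electrons passes through cell 2.
Zn²⁺ + 2 e⁻ → Zn, so n(Zn) = 0.1466 / 2 = 0.07329 mol.
m(Zn) = 0.07329 × 65.38 = 4.79 g.

4.79 g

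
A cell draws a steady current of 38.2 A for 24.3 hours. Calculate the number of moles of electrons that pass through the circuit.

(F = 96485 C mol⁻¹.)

Q = I·t = 38.20 A × 87480 s = 3342000 C.
n(e⁻) = Q/F = 3342000 / 96485 = 34.6 mol.

34.6 mol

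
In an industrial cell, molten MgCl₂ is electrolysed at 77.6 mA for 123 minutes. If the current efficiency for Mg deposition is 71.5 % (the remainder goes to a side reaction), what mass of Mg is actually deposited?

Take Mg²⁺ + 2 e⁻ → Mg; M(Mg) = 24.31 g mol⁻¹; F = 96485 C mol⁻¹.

Q = I·t = 0.07760 × 7380.0 = 572.7 C.
n(e⁻) = 572.7/96485 = 0.005936 mol; theoretically n(Mg) = 0.005936/2 = 0.002968 mol, m_theo = 0.07215 g.
At 71.5 % efficiency, m_actual = 0.715 × 0.07215 = 0.0516 g.

0.0516 g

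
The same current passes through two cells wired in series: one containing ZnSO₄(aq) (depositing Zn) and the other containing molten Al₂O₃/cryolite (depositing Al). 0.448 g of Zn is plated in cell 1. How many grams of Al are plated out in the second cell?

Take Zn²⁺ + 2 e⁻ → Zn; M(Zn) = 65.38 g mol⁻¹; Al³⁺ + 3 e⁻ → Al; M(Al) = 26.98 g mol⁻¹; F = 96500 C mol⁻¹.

n(Zn) = 0.448 / 65.38 = 0.006852 mol.
Since Zn²⁺ + 2 e⁻ → Zn, n(e⁻) passed = 2 × 0.006852 = 0.01370 mol.
Cells in series carry the same charge, so the same 0.01370 mol of electrons passes through cell 2.
Al³⁺ + 3 e⁻ → Al, so n(Al) = 0.01370 / 3 = 0.004568 mol.
m(Al) = 0.004568 × 26.98 = 0.123 g.

0.123 g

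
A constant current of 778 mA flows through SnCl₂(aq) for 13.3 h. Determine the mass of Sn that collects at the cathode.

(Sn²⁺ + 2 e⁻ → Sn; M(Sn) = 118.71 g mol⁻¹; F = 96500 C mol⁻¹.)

Q = I·t = 0.7780 A × 47880 s = 37250 C.
n(e⁻) = Q/F = 37250 / 96500 = 0.3860 mol.
Sn²⁺ + 2 e⁻ → Sn, so n(Sn) = n(e⁻)/2 = 0.1930 mol.
m = n·M = 0.1930 × 118.71 = 22.9 g.

22.9 g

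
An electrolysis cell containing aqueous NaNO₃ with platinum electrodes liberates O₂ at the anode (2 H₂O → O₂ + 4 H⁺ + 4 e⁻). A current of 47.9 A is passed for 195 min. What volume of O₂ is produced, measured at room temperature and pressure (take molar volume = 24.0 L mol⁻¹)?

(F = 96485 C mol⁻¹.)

34.9 L

Q = I·t = 47.90 A × 11700 s = 560400 C.
n(e⁻) = Q/F = 560400 / 96485 = 5.808 mol.
4 electrons are transferred per O₂ molecule, so n(O₂) = 5.808 / 4 = 1.452 mol.
V = n × V_m = 1.452 × 24.0 = 34.9 L.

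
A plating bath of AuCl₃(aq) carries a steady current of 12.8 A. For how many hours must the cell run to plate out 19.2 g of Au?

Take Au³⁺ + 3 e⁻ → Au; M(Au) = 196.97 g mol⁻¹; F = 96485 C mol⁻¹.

0.612 h

n(Au) = m/M = 19.2 / 196.97 = 0.09748 mol.
Each Au atom requires 3 electrons, so n(e⁻) = 3 × 0.09748 = 0.2924 mol.
Q = n(e⁻)·F = 0.2924 × 96485 = 28220 C.
t = Q/I = 28220 / 12.80 A = 2204 s = 0.612 h.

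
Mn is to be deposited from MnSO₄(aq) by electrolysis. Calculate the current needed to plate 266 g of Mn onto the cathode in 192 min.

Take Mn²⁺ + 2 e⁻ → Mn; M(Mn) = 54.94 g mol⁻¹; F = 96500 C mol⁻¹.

81.1 A

n(Mn) = 266 / 54.94 = 4.842 mol.
n(e⁻) = 2 × 4.842 = 9.683 mol.
Q = n(e⁻)·F = 9.683 × 96500 = 934400 C.
I = Q/t = 934400 / 11520 s = 81.1 A.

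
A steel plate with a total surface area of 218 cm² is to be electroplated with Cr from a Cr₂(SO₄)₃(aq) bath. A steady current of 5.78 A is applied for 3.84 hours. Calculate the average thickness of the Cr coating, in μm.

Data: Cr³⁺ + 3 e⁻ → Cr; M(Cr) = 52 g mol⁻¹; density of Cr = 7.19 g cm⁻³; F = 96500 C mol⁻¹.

91.6 μm

Q = I·t = 5.780 × 13824 = 79900 C; n(e⁻) = 0.8280 mol.
n(Cr) = n(e⁻)/3 = 0.2760 mol, so m = 0.2760 × 52 = 14.35 g.
Volume = m/ρ = 14.35 / 7.19 = 1.996 cm³.
Thickness = V/A = 1.996 / 218 = 0.00916 cm = 91.6 μm.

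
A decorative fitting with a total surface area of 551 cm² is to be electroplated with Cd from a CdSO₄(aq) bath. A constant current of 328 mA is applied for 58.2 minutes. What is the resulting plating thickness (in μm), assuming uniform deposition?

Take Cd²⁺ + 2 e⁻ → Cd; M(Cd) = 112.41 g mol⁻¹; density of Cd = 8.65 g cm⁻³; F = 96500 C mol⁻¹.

Q = I·t = 0.3280 × 3492.0 = 1145 C; n(e⁻) = 0.01187 mol.
n(Cd) = n(e⁻)/2 = 0.005935 mol, so m = 0.005935 × 112.41 = 0.6671 g.
Volume = m/ρ = 0.6671 / 8.65 = 0.07712 cm³.
Thickness = V/A = 0.07712 / 551 = 1.40 × 10⁻⁴ cm = 1.40 μm.

1.40 μm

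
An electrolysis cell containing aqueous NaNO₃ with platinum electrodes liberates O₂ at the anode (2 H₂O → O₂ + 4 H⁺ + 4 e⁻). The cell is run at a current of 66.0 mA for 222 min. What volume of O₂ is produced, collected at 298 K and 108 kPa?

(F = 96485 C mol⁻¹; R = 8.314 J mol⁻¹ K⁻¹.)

0.0523 L

Q = I·t = 0.06600 A × 13320 s = 879.1 C.
n(e⁻) = Q/F = 879.1 / 96485 = 0.009111 mol.
4 electrons are transferred per O₂ molecule, so n(O₂) = 0.009111 / 4 = 0.002278 mol.
V = nRT/P = (0.002278 × 8.314 × 298) / (108 × 10³ Pa) = 5.23 × 10⁻⁵ m³ = 0.0523 L.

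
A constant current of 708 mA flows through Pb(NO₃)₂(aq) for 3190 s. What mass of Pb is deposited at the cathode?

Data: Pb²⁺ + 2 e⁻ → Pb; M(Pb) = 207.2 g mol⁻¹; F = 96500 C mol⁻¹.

2.42 g

Q = I·t = 0.7080 A × 3190.0 s = 2259 C.
n(e⁻) = Q/F = 2259 / 96500 = 0.02340 mol.
Pb²⁺ + 2 e⁻ → Pb, so n(Pb) = n(e⁻)/2 = 0.01170 mol.
m = n·M = 0.01170 × 207.2 = 2.42 g.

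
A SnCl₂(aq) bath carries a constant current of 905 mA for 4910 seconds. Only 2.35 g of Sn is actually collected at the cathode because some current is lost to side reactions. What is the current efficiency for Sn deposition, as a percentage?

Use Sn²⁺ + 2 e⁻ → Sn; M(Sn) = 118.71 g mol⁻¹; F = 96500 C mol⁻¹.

86.0 %

Q = I·t = 0.9050 × 4910.0 = 4444 C; n(e⁻) = 4444/96500 = 0.04605 mol.
Theoretical n(Sn) = n(e⁻)/2 = 0.02302 mol, i.e. m_theo = 0.02302 × 118.71 = 2.733 g.
Efficiency = m_actual / m_theo = 2.35 / 2.733 = 86.0 %.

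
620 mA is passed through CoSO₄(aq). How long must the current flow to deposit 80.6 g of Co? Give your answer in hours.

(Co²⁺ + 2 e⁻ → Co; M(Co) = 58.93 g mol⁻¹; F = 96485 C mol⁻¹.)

n(Co) = m/M = 80.6 / 58.93 = 1.368 mol.
Each Co atom requires 2 electrons, so n(e⁻) = 2 × 1.368 = 2.735 mol.
Q = n(e⁻)·F = 2.735 × 96485 = 263900 C.
t = Q/I = 263900 / 0.6200 A = 425700 s = 118 h.

118 h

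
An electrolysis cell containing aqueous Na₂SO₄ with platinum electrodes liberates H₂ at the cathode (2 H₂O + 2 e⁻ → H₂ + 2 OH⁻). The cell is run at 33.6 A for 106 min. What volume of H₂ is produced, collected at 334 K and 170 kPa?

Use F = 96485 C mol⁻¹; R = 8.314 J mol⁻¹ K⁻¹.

18.1 L

Q = I·t = 33.60 A × 6360.0 s = 213700 C.
n(e⁻) = Q/F = 213700 / 96485 = 2.215 mol.
2 electrons are transferred per H₂ molecule, so n(H₂) = 2.215 / 2 = 1.107 mol.
V = nRT/P = (1.107 × 8.314 × 334) / (170 × 10³ Pa) = 0.0181 m³ = 18.1 L.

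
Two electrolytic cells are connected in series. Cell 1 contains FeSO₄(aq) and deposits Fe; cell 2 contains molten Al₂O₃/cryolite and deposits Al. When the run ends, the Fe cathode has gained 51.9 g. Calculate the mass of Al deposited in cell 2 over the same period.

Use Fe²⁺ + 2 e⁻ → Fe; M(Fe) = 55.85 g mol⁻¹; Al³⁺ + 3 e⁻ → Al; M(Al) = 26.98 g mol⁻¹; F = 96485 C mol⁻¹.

16.7 g

n(Fe) = 51.9 / 55.85 = 0.9293 mol.
Since Fe²⁺ + 2 e⁻ → Fe, n(e⁻) passed = 2 × 0.9293 = 1.859 mol.
Cells in series carry the same charge, so the same 1.859 mol of electrons passes through cell 2.
Al³⁺ + 3 e⁻ → Al, so n(Al) = 1.859 / 3 = 0.6195 mol.
m(Al) = 0.6195 × 26.98 = 16.7 g.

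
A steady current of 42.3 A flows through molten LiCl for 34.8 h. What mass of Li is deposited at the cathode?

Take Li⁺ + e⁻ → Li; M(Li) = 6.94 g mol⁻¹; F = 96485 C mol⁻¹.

Q = I·t = 42.30 A × 125280 s = 5299000 C.
n(e⁻) = Q/F = 5299000 / 96485 = 54.92 mol.
Li⁺ + e⁻ → Li, so n(Li) = n(e⁻)/1 = 54.92 mol.
m = n·M = 54.92 × 6.94 = 381 g.

381 g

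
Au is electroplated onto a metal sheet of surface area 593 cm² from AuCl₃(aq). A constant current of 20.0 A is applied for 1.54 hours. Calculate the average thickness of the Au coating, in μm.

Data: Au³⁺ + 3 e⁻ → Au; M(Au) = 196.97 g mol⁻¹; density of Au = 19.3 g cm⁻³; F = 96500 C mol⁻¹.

Q = I·t = 20.00 × 5544.0 = 110900 C; n(e⁻) = 1.149 mol.
n(Au) = n(e⁻)/3 = 0.3830 mol, so m = 0.3830 × 196.97 = 75.44 g.
Volume = m/ρ = 75.44 / 19.3 = 3.909 cm³.
Thickness = V/A = 3.909 / 593 = 0.00659 cm = 65.9 μm.

65.9 μm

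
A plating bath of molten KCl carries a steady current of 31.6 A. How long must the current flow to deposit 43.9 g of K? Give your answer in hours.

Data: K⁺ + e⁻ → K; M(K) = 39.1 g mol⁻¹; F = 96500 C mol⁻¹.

0.952 h

n(K) = m/M = 43.9 / 39.1 = 1.123 mol.
Each K atom requires 1 electron, so n(e⁻) = 1 × 1.123 = 1.123 mol.
Q = n(e⁻)·F = 1.123 × 96500 = 108300 C.
t = Q/I = 108300 / 31.60 A = 3429 s = 0.952 h.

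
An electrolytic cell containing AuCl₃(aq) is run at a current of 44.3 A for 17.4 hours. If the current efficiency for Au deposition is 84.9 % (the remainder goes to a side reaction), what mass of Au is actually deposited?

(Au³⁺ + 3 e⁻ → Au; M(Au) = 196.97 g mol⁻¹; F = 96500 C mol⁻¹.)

Q = I·t = 44.30 × 62640 = 2775000 C.
n(e⁻) = 2775000/96500 = 28.76 mol; theoretically n(Au) = 28.76/3 = 9.585 mol, m_theo = 1888 g.
At 84.9 % efficiency, m_actual = 0.849 × 1888 = 1600 g.

1600 g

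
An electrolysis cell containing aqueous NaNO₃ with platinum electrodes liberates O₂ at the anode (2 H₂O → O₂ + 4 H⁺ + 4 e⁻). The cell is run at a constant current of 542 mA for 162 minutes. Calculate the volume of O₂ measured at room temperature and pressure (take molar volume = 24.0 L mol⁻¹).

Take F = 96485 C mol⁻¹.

0.328 L

Q = I·t = 0.5420 A × 9720.0 s = 5268 C.
n(e⁻) = Q/F = 5268 / 96485 = 0.05460 mol.
4 electrons are transferred per O₂ molecule, so n(O₂) = 0.05460 / 4 = 0.01365 mol.
V = n × V_m = 0.01365 × 24.0 = 0.328 L.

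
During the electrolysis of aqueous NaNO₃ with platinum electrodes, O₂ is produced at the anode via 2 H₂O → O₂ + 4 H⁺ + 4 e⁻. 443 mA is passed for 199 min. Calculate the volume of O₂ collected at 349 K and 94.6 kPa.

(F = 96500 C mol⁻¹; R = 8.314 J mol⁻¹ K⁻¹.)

Q = I·t = 0.4430 A × 11940 s = 5289 C.
n(e⁻) = Q/F = 5289 / 96500 = 0.05481 mol.
4 electrons are transferred per O₂ molecule, so n(O₂) = 0.05481 / 4 = 0.01370 mol.
V = nRT/P = (0.01370 × 8.314 × 349) / (94.6 × 10³ Pa) = 4.20 × 10⁻⁴ m³ = 0.420 L.

0.420 L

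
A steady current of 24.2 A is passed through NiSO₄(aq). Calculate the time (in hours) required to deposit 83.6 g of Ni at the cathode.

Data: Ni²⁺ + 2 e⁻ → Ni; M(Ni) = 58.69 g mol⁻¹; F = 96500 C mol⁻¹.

3.16 h

n(Ni) = m/M = 83.6 / 58.69 = 1.424 mol.
Each Ni atom requires 2 electrons, so n(e⁻) = 2 × 1.424 = 2.849 mol.
Q = n(e⁻)·F = 2.849 × 96500 = 274900 C.
t = Q/I = 274900 / 24.20 A = 11360 s = 3.16 h.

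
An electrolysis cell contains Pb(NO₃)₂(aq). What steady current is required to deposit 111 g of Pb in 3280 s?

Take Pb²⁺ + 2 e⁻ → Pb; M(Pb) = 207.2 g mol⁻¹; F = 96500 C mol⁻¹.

n(Pb) = 111 / 207.2 = 0.5357 mol.
n(e⁻) = 2 × 0.5357 = 1.071 mol.
Q = n(e⁻)·F = 1.071 × 96500 = 103400 C.
I = Q/t = 103400 / 3280.0 s = 31.5 A.

31.5 A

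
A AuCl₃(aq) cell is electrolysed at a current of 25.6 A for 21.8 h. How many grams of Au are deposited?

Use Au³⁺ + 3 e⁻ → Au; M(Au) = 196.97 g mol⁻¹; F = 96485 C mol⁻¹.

1370 g

Q = I·t = 25.60 A × 78480 s = 2009000 C.
n(e⁻) = Q/F = 2009000 / 96485 = 20.82 mol.
Au³⁺ + 3 e⁻ → Au, so n(Au) = n(e⁻)/3 = 6.941 mol.
m = n·M = 6.941 × 196.97 = 1370 g.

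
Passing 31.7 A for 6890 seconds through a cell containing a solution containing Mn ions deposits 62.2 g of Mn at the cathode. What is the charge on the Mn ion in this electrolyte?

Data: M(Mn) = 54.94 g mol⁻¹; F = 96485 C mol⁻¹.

+2

Q = I·t = 31.70 A × 6890.0 s = 218400 C, so n(e⁻) = 218400/96485 = 2.264 mol.
n(Mn) deposited = 62.2 / 54.94 = 1.132 mol.
Electrons per atom = n(e⁻)/n(Mn) = 2.264 / 1.132 = 2.00 ≈ 2, so the ion is Mn²⁺.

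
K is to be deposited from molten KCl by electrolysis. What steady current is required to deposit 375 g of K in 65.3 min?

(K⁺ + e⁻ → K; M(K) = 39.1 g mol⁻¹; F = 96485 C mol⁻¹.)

236 A

n(K) = 375 / 39.1 = 9.591 mol.
n(e⁻) = 1 × 9.591 = 9.591 mol.
Q = n(e⁻)·F = 9.591 × 96485 = 925400 C.
I = Q/t = 925400 / 3918.0 s = 236 A.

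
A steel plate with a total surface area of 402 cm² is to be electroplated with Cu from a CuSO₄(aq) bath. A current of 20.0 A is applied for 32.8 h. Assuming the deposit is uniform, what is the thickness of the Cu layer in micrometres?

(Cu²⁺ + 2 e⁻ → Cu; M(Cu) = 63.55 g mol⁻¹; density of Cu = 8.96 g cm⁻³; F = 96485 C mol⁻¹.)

Q = I·t = 20.00 × 118080 = 2362000 C; n(e⁻) = 24.48 mol.
n(Cu) = n(e⁻)/2 = 12.24 mol, so m = 12.24 × 63.55 = 777.7 g.
Volume = m/ρ = 777.7 / 8.96 = 86.80 cm³.
Thickness = V/A = 86.80 / 402 = 0.216 cm = 2160 μm.

2160 μm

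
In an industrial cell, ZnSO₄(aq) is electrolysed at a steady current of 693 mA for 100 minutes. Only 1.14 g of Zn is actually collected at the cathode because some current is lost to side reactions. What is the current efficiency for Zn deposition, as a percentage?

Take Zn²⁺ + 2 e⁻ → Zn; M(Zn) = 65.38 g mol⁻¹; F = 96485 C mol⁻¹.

Q = I·t = 0.6930 × 6000.0 = 4158 C; n(e⁻) = 4158/96485 = 0.04309 mol.
Theoretical n(Zn) = n(e⁻)/2 = 0.02155 mol, i.e. m_theo = 0.02155 × 65.38 = 1.409 g.
Efficiency = m_actual / m_theo = 1.14 / 1.409 = 80.9 %.

80.9 %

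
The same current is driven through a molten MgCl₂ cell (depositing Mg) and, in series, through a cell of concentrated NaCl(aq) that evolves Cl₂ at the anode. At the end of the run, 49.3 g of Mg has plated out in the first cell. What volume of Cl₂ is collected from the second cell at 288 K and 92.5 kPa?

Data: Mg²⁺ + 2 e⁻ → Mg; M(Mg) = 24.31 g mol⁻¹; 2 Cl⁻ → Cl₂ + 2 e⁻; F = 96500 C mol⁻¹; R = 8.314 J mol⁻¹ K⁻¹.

n(Mg) = 49.3 / 24.31 = 2.028 mol, so n(e⁻) = 2 × 2.028 = 4.056 mol.
The cells are in series, so the same 4.056 mol of electrons passes through the second cell.
2 Cl⁻ → Cl₂ + 2 e⁻ — 2 mol e⁻ per mol Cl₂, so n(Cl₂) = 4.056/2 = 2.028 mol.
V = nRT/P = (2.028 × 8.314 × 288) / (92.5 × 10³) = 0.0525 m³ = 52.5 L.

52.5 L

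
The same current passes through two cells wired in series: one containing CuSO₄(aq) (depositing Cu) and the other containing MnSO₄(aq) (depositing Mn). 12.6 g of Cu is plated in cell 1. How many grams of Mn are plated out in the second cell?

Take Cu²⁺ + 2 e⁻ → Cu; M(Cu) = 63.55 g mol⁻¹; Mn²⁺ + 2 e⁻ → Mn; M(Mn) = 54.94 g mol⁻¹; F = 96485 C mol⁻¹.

10.9 g

n(Cu) = 12.6 / 63.55 = 0.1983 mol.
Since Cu²⁺ + 2 e⁻ → Cu, n(e⁻) passed = 2 × 0.1983 = 0.3965 mol.
Cells in series carry the same charge, so the same 0.3965 mol of electrons passes through cell 2.
Mn²⁺ + 2 e⁻ → Mn, so n(Mn) = 0.3965 / 2 = 0.1983 mol.
m(Mn) = 0.1983 × 54.94 = 10.9 g.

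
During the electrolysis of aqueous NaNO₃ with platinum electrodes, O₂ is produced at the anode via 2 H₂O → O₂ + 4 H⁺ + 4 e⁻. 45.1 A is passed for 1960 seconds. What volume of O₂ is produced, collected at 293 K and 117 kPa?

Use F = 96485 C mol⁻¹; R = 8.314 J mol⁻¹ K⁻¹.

4.77 L

Q = I·t = 45.10 A × 1960.0 s = 88400 C.
n(e⁻) = Q/F = 88400 / 96485 = 0.9162 mol.
4 electrons are transferred per O₂ molecule, so n(O₂) = 0.9162 / 4 = 0.2290 mol.
V = nRT/P = (0.2290 × 8.314 × 293) / (117 × 10³ Pa) = 0.00477 m³ = 4.77 L.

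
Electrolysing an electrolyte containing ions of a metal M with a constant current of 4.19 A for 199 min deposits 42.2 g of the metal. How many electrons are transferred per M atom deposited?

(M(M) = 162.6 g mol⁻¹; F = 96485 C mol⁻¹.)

Q = I·t = 4.190 A × 11940 s = 50030 C, so n(e⁻) = 50030/96485 = 0.5185 mol.
n(M) deposited = 42.2 / 162.6 = 0.2595 mol.
Electrons per atom = n(e⁻)/n(M) = 0.5185 / 0.2595 = 2.00 ≈ 2, so the ion is M²⁺.

2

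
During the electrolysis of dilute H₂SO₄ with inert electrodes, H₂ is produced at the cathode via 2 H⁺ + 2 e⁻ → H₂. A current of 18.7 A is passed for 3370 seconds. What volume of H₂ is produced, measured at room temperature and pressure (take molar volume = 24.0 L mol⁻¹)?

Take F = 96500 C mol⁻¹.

7.84 L

Q = I·t = 18.70 A × 3370.0 s = 63020 C.
n(e⁻) = Q/F = 63020 / 96500 = 0.6530 mol.
2 electrons are transferred per H₂ molecule, so n(H₂) = 0.6530 / 2 = 0.3265 mol.
V = n × V_m = 0.3265 × 24.0 = 7.84 L.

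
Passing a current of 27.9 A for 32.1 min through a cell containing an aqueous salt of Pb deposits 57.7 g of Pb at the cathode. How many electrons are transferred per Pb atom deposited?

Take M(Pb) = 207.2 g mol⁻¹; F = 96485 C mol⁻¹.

Q = I·t = 27.90 A × 1926.0 s = 53740 C, so n(e⁻) = 53740/96485 = 0.5569 mol.
n(Pb) deposited = 57.7 / 207.2 = 0.2785 mol.
Electrons per atom = n(e⁻)/n(Pb) = 0.5569 / 0.2785 = 2.00 ≈ 2, so the ion is Pb²⁺.

2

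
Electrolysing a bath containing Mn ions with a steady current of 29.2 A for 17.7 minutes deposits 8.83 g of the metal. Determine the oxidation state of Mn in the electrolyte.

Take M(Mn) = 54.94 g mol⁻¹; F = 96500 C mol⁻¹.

Q = I·t = 29.20 A × 1062.0 s = 31010 C, so n(e⁻) = 31010/96500 = 0.3214 mol.
n(Mn) deposited = 8.83 / 54.94 = 0.1607 mol.
Electrons per atom = n(e⁻)/n(Mn) = 0.3214 / 0.1607 = 2.00 ≈ 2, so the ion is Mn²⁺.

+2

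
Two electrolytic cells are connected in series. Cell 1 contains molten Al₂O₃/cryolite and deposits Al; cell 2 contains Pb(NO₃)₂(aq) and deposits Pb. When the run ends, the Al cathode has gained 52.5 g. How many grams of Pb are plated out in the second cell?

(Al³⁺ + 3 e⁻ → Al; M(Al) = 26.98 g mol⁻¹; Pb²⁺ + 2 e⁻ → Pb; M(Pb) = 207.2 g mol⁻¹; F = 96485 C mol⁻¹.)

605 g

n(Al) = 52.5 / 26.98 = 1.946 mol.
Since Al³⁺ + 3 e⁻ → Al, n(e⁻) passed = 3 × 1.946 = 5.838 mol.
Cells in series carry the same charge, so the same 5.838 mol of electrons passes through cell 2.
Pb²⁺ + 2 e⁻ → Pb, so n(Pb) = 5.838 / 2 = 2.919 mol.
m(Pb) = 2.919 × 207.2 = 605 g.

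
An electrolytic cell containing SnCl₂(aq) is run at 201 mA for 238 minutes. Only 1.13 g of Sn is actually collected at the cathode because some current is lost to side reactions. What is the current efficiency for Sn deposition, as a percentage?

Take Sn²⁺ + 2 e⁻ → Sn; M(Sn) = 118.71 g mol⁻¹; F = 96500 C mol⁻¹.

Q = I·t = 0.2010 × 14280 = 2870 C; n(e⁻) = 2870/96500 = 0.02974 mol.
Theoretical n(Sn) = n(e⁻)/2 = 0.01487 mol, i.e. m_theo = 0.01487 × 118.71 = 1.765 g.
Efficiency = m_actual / m_theo = 1.13 / 1.765 = 64.0 %.

64.0 %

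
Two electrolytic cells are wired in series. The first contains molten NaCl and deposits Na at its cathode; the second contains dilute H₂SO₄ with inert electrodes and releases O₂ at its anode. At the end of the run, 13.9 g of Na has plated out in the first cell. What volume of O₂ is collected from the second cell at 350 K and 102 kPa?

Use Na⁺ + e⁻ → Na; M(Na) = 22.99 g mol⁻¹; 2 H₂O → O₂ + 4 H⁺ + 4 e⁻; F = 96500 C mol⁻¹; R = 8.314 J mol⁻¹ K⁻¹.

4.31 L

n(Na) = 13.9 / 22.99 = 0.6046 mol, so n(e⁻) = 1 × 0.6046 = 0.6046 mol.
The cells are in series, so the same 0.6046 mol of electrons passes through the second cell.
2 H₂O → O₂ + 4 H⁺ + 4 e⁻ — 4 mol e⁻ per mol O₂, so n(O₂) = 0.6046/4 = 0.1512 mol.
V = nRT/P = (0.1512 × 8.314 × 350) / (102 × 10³) = 0.00431 m³ = 4.31 L.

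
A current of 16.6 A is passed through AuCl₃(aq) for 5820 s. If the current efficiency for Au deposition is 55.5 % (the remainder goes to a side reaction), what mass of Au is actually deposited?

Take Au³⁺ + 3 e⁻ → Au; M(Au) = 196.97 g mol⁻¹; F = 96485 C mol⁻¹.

36.5 g

Q = I·t = 16.60 × 5820.0 = 96610 C.
n(e⁻) = 96610/96485 = 1.001 mol; theoretically n(Au) = 1.001/3 = 0.3338 mol, m_theo = 65.74 g.
At 55.5 % efficiency, m_actual = 0.555 × 65.74 = 36.5 g.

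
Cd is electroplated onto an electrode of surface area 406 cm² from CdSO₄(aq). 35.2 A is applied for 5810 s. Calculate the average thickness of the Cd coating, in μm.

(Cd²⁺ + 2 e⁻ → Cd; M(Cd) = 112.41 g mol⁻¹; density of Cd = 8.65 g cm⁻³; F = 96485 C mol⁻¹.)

339 μm

Q = I·t = 35.20 × 5810.0 = 204500 C; n(e⁻) = 2.120 mol.
n(Cd) = n(e⁻)/2 = 1.060 mol, so m = 1.060 × 112.41 = 119.1 g.
Volume = m/ρ = 119.1 / 8.65 = 13.77 cm³.
Thickness = V/A = 13.77 / 406 = 0.0339 cm = 339 μm.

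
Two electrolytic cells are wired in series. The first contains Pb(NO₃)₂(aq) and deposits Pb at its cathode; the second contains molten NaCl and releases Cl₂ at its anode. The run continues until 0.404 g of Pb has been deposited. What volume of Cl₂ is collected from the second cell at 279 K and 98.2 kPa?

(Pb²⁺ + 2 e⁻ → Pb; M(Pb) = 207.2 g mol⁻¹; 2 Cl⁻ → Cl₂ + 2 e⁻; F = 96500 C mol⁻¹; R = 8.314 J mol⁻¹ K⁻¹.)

n(Pb) = 0.404 / 207.2 = 0.001950 mol, so n(e⁻) = 2 × 0.001950 = 0.003900 mol.
The cells are in series, so the same 0.003900 mol of electrons passes through the second cell.
2 Cl⁻ → Cl₂ + 2 e⁻ — 2 mol e⁻ per mol Cl₂, so n(Cl₂) = 0.003900/2 = 0.001950 mol.
V = nRT/P = (0.001950 × 8.314 × 279) / (98.2 × 10³) = 4.61 × 10⁻⁵ m³ = 0.0461 L.

0.0461 L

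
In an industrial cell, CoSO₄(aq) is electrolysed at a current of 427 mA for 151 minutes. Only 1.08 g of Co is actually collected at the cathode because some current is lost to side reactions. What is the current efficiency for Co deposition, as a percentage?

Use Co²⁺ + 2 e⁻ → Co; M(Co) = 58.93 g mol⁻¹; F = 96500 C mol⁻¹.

Q = I·t = 0.4270 × 9060.0 = 3869 C; n(e⁻) = 3869/96500 = 0.04009 mol.
Theoretical n(Co) = n(e⁻)/2 = 0.02004 mol, i.e. m_theo = 0.02004 × 58.93 = 1.181 g.
Efficiency = m_actual / m_theo = 1.08 / 1.181 = 91.4 %.

91.4 %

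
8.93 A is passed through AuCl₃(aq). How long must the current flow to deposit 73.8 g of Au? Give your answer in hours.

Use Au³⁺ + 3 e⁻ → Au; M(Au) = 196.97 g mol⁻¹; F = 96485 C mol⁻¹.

n(Au) = m/M = 73.8 / 196.97 = 0.3747 mol.
Each Au atom requires 3 electrons, so n(e⁻) = 3 × 0.3747 = 1.124 mol.
Q = n(e⁻)·F = 1.124 × 96485 = 108500 C.
t = Q/I = 108500 / 8.930 A = 12140 s = 3.37 h.

3.37 h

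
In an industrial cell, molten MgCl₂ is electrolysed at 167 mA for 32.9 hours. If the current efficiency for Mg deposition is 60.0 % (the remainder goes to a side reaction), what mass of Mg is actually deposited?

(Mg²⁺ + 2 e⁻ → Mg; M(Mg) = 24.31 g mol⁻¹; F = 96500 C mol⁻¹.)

Q = I·t = 0.1670 × 118440 = 19780 C.
n(e⁻) = 19780/96500 = 0.2050 mol; theoretically n(Mg) = 0.2050/2 = 0.1025 mol, m_theo = 2.491 g.
At 60.0 % efficiency, m_actual = 0.600 × 2.491 = 1.49 g.

1.49 g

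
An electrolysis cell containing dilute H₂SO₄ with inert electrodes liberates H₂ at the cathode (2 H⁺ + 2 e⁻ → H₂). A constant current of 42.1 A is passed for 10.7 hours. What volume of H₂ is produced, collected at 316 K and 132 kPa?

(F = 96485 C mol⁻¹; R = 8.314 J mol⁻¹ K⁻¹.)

167 L

Q = I·t = 42.10 A × 38520 s = 1622000 C.
n(e⁻) = Q/F = 1622000 / 96485 = 16.81 mol.
2 electrons are transferred per H₂ molecule, so n(H₂) = 16.81 / 2 = 8.404 mol.
V = nRT/P = (8.404 × 8.314 × 316) / (132 × 10³ Pa) = 0.167 m³ = 167 L.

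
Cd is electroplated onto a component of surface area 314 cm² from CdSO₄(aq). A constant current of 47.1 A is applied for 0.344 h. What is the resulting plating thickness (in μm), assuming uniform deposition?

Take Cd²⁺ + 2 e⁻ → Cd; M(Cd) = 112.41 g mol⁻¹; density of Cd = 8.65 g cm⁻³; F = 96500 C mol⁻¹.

Q = I·t = 47.10 × 1238.4 = 58330 C; n(e⁻) = 0.6044 mol.
n(Cd) = n(e⁻)/2 = 0.3022 mol, so m = 0.3022 × 112.41 = 33.97 g.
Volume = m/ρ = 33.97 / 8.65 = 3.927 cm³.
Thickness = V/A = 3.927 / 314 = 0.0125 cm = 125 μm.

125 μm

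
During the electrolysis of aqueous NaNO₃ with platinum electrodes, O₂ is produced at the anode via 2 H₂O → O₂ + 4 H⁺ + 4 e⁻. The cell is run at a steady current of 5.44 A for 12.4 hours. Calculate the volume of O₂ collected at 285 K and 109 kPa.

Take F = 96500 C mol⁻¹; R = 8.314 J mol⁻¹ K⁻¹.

Q = I·t = 5.440 A × 44640 s = 242800 C.
n(e⁻) = Q/F = 242800 / 96500 = 2.516 mol.
4 electrons are transferred per O₂ molecule, so n(O₂) = 2.516 / 4 = 0.6291 mol.
V = nRT/P = (0.6291 × 8.314 × 285) / (109 × 10³ Pa) = 0.0137 m³ = 13.7 L.

13.7 L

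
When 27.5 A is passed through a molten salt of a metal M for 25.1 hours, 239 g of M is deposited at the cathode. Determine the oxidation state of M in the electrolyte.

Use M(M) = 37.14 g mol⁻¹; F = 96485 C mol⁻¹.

Q = I·t = 27.50 A × 90360 s = 2485000 C, so n(e⁻) = 2485000/96485 = 25.75 mol.
n(M) deposited = 239 / 37.14 = 6.435 mol.
Electrons per atom = n(e⁻)/n(M) = 25.75 / 6.435 = 4.00 ≈ 4, so the ion is M⁴⁺.

+4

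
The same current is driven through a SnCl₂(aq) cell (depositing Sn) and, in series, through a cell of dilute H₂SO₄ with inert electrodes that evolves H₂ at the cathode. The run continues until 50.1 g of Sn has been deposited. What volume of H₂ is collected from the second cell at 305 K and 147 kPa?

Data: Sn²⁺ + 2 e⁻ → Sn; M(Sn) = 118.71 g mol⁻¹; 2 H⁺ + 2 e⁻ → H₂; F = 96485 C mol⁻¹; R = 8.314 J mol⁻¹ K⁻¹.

n(Sn) = 50.1 / 118.71 = 0.4220 mol, so n(e⁻) = 2 × 0.4220 = 0.8441 mol.
The cells are in series, so the same 0.8441 mol of electrons passes through the second cell.
2 H⁺ + 2 e⁻ → H₂ — 2 mol e⁻ per mol H₂, so n(H₂) = 0.8441/2 = 0.4220 mol.
V = nRT/P = (0.4220 × 8.314 × 305) / (147 × 10³) = 0.00728 m³ = 7.28 L.

7.28 L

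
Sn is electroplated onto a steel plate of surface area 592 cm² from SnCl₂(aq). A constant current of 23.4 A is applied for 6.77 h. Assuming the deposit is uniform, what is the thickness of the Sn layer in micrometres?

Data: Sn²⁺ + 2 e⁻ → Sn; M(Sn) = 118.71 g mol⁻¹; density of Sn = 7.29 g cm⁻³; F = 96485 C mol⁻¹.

Q = I·t = 23.40 × 24372 = 570300 C; n(e⁻) = 5.911 mol.
n(Sn) = n(e⁻)/2 = 2.955 mol, so m = 2.955 × 118.71 = 350.8 g.
Volume = m/ρ = 350.8 / 7.29 = 48.13 cm³.
Thickness = V/A = 48.13 / 592 = 0.0813 cm = 813 μm.

813 μm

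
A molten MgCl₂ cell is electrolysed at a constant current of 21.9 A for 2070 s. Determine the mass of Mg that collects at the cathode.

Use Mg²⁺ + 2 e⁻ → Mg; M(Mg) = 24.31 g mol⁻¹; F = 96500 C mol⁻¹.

Q = I·t = 21.90 A × 2070.0 s = 45330 C.
n(e⁻) = Q/F = 45330 / 96500 = 0.4698 mol.
Mg²⁺ + 2 e⁻ → Mg, so n(Mg) = n(e⁻)/2 = 0.2349 mol.
m = n·M = 0.2349 × 24.31 = 5.71 g.

5.71 g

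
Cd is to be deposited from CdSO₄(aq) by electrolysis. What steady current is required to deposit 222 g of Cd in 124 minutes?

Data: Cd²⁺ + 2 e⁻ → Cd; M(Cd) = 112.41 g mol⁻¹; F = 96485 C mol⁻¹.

n(Cd) = 222 / 112.41 = 1.975 mol.
n(e⁻) = 2 × 1.975 = 3.950 mol.
Q = n(e⁻)·F = 3.950 × 96485 = 381100 C.
I = Q/t = 381100 / 7440.0 s = 51.2 A.

51.2 A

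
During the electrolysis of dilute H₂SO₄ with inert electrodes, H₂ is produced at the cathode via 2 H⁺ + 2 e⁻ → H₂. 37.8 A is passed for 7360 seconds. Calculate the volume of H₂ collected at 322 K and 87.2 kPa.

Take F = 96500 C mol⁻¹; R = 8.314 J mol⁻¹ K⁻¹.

44.3 L

Q = I·t = 37.80 A × 7360.0 s = 278200 C.
n(e⁻) = Q/F = 278200 / 96500 = 2.883 mol.
2 electrons are transferred per H₂ molecule, so n(H₂) = 2.883 / 2 = 1.441 mol.
V = nRT/P = (1.441 × 8.314 × 322) / (87.2 × 10³ Pa) = 0.0443 m³ = 44.3 L.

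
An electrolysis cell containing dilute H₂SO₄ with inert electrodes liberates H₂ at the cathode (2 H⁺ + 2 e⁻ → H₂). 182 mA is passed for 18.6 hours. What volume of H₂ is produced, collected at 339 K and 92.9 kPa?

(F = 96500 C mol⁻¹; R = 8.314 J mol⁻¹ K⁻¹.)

Q = I·t = 0.1820 A × 66960 s = 12190 C.
n(e⁻) = Q/F = 12190 / 96500 = 0.1263 mol.
2 electrons are transferred per H₂ molecule, so n(H₂) = 0.1263 / 2 = 0.06314 mol.
V = nRT/P = (0.06314 × 8.314 × 339) / (92.9 × 10³ Pa) = 0.00192 m³ = 1.92 L.

1.92 L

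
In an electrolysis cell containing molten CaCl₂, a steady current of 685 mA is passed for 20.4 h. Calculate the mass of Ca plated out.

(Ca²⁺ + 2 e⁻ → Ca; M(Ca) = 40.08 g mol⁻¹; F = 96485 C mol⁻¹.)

Q = I·t = 0.6850 A × 73440 s = 50310 C.
n(e⁻) = Q/F = 50310 / 96485 = 0.5214 mol.
Ca²⁺ + 2 e⁻ → Ca, so n(Ca) = n(e⁻)/2 = 0.2607 mol.
m = n·M = 0.2607 × 40.08 = 10.4 g.

10.4 g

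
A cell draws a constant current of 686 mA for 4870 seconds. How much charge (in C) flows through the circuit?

3340 C

Q = I·t = 0.6860 A × 4870.0 s = 3340 C.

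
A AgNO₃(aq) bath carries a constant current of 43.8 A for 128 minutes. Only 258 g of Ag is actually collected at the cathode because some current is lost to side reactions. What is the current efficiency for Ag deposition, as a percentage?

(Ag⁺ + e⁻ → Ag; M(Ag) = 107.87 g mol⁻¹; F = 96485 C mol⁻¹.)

Q = I·t = 43.80 × 7680.0 = 336400 C; n(e⁻) = 336400/96485 = 3.486 mol.
Theoretical n(Ag) = n(e⁻)/1 = 3.486 mol, i.e. m_theo = 3.486 × 107.87 = 376.1 g.
Efficiency = m_actual / m_theo = 258 / 376.1 = 68.6 %.

68.6 %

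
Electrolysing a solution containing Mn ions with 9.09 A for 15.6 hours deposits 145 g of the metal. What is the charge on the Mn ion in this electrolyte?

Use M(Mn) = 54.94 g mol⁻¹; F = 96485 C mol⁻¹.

+2

Q = I·t = 9.090 A × 56160 s = 510500 C, so n(e⁻) = 510500/96485 = 5.291 mol.
n(Mn) deposited = 145 / 54.94 = 2.639 mol.
Electrons per atom = n(e⁻)/n(Mn) = 5.291 / 2.639 = 2.00 ≈ 2, so the ion is Mn²⁺.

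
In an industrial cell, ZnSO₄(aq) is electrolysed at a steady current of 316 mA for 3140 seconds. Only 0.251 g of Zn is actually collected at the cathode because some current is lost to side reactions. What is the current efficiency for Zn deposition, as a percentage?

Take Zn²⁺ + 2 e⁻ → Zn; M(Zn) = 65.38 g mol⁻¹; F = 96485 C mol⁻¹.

74.7 %

Q = I·t = 0.3160 × 3140.0 = 992.2 C; n(e⁻) = 992.2/96485 = 0.01028 mol.
Theoretical n(Zn) = n(e⁻)/2 = 0.005142 mol, i.e. m_theo = 0.005142 × 65.38 = 0.3362 g.
Efficiency = m_actual / m_theo = 0.251 / 0.3362 = 74.7 %.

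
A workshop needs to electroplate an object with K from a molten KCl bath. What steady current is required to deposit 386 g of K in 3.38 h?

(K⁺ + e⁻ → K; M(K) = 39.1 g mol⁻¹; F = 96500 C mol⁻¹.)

78.3 A

n(K) = 386 / 39.1 = 9.872 mol.
n(e⁻) = 1 × 9.872 = 9.872 mol.
Q = n(e⁻)·F = 9.872 × 96500 = 952700 C.
I = Q/t = 952700 / 12168 s = 78.3 A.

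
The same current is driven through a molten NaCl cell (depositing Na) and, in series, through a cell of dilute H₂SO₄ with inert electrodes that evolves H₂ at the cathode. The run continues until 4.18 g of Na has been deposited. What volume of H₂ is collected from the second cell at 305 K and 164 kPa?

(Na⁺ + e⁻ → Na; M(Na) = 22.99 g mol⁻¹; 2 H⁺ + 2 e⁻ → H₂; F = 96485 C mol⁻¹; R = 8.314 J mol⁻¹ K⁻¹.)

1.41 L

n(Na) = 4.18 / 22.99 = 0.1818 mol, so n(e⁻) = 1 × 0.1818 = 0.1818 mol.
The cells are in series, so the same 0.1818 mol of electrons passes through the second cell.
2 H⁺ + 2 e⁻ → H₂ — 2 mol e⁻ per mol H₂, so n(H₂) = 0.1818/2 = 0.09091 mol.
V = nRT/P = (0.09091 × 8.314 × 305) / (164 × 10³) = 0.00141 m³ = 1.41 L.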